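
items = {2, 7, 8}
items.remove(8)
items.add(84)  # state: {2, 7, 84}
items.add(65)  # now {2, 7, 65, 84}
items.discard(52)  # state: {2, 7, 65, 84}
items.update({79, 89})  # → {2, 7, 65, 79, 84, 89}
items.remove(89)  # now {2, 7, 65, 79, 84}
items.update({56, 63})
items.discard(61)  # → {2, 7, 56, 63, 65, 79, 84}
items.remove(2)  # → {7, 56, 63, 65, 79, 84}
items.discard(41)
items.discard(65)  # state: {7, 56, 63, 79, 84}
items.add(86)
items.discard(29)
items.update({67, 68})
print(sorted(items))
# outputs [7, 56, 63, 67, 68, 79, 84, 86]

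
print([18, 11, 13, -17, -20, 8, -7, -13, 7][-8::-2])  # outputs [11]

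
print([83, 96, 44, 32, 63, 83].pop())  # 83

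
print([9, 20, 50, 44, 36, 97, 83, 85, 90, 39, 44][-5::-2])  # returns [83, 36, 50, 9]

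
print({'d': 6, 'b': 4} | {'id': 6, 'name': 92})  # {'d': 6, 'b': 4, 'id': 6, 'name': 92}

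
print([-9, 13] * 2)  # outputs [-9, 13, -9, 13]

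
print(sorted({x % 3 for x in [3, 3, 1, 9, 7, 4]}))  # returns [0, 1]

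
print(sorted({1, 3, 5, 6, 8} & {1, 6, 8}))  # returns [1, 6, 8]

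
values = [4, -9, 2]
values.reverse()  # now [2, -9, 4]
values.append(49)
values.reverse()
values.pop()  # 2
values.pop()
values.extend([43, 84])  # [49, 4, 43, 84]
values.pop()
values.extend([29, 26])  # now [49, 4, 43, 29, 26]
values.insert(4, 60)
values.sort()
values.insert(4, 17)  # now [4, 26, 29, 43, 17, 49, 60]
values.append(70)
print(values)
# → [4, 26, 29, 43, 17, 49, 60, 70]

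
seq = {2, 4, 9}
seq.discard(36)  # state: {2, 4, 9}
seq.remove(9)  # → {2, 4}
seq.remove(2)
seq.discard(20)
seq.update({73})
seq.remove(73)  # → {4}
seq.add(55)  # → {4, 55}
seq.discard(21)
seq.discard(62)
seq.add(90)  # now {4, 55, 90}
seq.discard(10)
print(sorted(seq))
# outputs [4, 55, 90]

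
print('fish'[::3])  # fh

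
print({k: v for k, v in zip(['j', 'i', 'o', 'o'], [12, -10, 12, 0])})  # {'j': 12, 'i': -10, 'o': 0}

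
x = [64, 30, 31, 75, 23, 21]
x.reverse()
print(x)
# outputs [21, 23, 75, 31, 30, 64]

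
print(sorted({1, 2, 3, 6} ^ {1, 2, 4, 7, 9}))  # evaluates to [3, 4, 6, 7, 9]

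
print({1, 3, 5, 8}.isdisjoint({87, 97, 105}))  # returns True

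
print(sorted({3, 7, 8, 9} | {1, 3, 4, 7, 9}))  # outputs [1, 3, 4, 7, 8, 9]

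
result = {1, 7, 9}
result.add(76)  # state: {1, 7, 9, 76}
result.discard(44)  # {1, 7, 9, 76}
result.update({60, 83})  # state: {1, 7, 9, 60, 76, 83}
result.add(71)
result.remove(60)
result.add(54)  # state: {1, 7, 9, 54, 71, 76, 83}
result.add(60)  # {1, 7, 9, 54, 60, 71, 76, 83}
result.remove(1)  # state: {7, 9, 54, 60, 71, 76, 83}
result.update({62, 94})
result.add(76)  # {7, 9, 54, 60, 62, 71, 76, 83, 94}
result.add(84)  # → {7, 9, 54, 60, 62, 71, 76, 83, 84, 94}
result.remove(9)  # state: {7, 54, 60, 62, 71, 76, 83, 84, 94}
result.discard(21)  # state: {7, 54, 60, 62, 71, 76, 83, 84, 94}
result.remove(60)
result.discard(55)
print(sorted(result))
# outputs [7, 54, 62, 71, 76, 83, 84, 94]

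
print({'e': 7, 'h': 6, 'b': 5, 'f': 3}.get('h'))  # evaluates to 6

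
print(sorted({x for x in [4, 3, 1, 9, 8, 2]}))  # [1, 2, 3, 4, 8, 9]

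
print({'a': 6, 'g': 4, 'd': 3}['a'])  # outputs 6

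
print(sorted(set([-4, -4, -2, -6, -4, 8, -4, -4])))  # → [-6, -4, -2, 8]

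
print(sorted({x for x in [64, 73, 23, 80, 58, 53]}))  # [23, 53, 58, 64, 73, 80]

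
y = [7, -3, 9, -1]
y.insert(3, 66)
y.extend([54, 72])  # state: [7, -3, 9, 66, -1, 54, 72]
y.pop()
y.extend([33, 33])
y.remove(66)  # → [7, -3, 9, -1, 54, 33, 33]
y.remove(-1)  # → [7, -3, 9, 54, 33, 33]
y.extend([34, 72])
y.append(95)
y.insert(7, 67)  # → [7, -3, 9, 54, 33, 33, 34, 67, 72, 95]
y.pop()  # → 95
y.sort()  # [-3, 7, 9, 33, 33, 34, 54, 67, 72]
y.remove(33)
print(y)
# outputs [-3, 7, 9, 33, 34, 54, 67, 72]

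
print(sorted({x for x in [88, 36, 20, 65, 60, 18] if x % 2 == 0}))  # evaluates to [18, 20, 36, 60, 88]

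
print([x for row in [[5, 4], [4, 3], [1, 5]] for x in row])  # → [5, 4, 4, 3, 1, 5]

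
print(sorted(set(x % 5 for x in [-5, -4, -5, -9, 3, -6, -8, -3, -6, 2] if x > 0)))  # [2, 3]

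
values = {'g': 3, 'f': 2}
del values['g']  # {'f': 2}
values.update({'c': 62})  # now {'f': 2, 'c': 62}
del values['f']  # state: {'c': 62}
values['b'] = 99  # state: {'c': 62, 'b': 99}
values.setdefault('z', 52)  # 52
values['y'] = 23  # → {'c': 62, 'b': 99, 'z': 52, 'y': 23}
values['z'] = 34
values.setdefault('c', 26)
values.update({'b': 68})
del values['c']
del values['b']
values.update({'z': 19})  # {'z': 19, 'y': 23}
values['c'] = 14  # {'z': 19, 'y': 23, 'c': 14}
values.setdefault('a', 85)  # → 85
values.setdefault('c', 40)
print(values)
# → {'z': 19, 'y': 23, 'c': 14, 'a': 85}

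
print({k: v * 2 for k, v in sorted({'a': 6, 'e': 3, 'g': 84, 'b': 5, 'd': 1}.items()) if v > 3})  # {'a': 12, 'b': 10, 'g': 168}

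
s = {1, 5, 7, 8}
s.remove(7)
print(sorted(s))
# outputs [1, 5, 8]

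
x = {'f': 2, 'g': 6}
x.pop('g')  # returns 6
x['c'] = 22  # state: {'f': 2, 'c': 22}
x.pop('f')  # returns 2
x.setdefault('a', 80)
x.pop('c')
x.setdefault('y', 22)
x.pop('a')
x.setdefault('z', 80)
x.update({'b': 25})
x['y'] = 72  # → {'y': 72, 'z': 80, 'b': 25}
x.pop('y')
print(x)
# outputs {'z': 80, 'b': 25}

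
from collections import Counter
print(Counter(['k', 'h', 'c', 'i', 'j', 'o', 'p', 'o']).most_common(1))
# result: [('o', 2)]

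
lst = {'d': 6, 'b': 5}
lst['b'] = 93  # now {'d': 6, 'b': 93}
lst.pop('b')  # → 93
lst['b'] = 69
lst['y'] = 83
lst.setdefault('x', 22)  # 22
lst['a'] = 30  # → {'d': 6, 'b': 69, 'y': 83, 'x': 22, 'a': 30}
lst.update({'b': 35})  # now {'d': 6, 'b': 35, 'y': 83, 'x': 22, 'a': 30}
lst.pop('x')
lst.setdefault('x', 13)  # 13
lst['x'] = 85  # {'d': 6, 'b': 35, 'y': 83, 'a': 30, 'x': 85}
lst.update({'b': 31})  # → {'d': 6, 'b': 31, 'y': 83, 'a': 30, 'x': 85}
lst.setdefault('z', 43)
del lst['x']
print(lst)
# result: {'d': 6, 'b': 31, 'y': 83, 'a': 30, 'z': 43}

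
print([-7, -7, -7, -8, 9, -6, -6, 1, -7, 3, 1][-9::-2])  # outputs [-7, -7]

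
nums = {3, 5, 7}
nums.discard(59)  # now {3, 5, 7}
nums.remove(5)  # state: {3, 7}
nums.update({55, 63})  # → {3, 7, 55, 63}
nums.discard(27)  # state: {3, 7, 55, 63}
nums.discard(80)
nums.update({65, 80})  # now {3, 7, 55, 63, 65, 80}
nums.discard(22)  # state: {3, 7, 55, 63, 65, 80}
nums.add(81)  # {3, 7, 55, 63, 65, 80, 81}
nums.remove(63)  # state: {3, 7, 55, 65, 80, 81}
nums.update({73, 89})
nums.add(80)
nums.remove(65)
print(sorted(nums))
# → [3, 7, 55, 73, 80, 81, 89]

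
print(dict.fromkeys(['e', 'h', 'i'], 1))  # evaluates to {'e': 1, 'h': 1, 'i': 1}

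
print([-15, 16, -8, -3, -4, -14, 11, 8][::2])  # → [-15, -8, -4, 11]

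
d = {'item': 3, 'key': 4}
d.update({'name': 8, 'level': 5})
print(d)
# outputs {'item': 3, 'key': 4, 'name': 8, 'level': 5}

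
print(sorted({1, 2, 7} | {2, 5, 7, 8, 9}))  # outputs [1, 2, 5, 7, 8, 9]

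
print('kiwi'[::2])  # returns kw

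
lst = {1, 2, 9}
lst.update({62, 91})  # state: {1, 2, 9, 62, 91}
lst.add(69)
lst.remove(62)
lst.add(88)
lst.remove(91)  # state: {1, 2, 9, 69, 88}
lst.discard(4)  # {1, 2, 9, 69, 88}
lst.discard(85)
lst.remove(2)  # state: {1, 9, 69, 88}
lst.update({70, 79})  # {1, 9, 69, 70, 79, 88}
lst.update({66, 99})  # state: {1, 9, 66, 69, 70, 79, 88, 99}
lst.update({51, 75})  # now {1, 9, 51, 66, 69, 70, 75, 79, 88, 99}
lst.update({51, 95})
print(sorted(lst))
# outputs [1, 9, 51, 66, 69, 70, 75, 79, 88, 95, 99]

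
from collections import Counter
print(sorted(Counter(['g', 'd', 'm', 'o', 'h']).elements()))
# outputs ['d', 'g', 'h', 'm', 'o']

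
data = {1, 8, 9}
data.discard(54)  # {1, 8, 9}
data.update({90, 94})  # {1, 8, 9, 90, 94}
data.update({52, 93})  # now {1, 8, 9, 52, 90, 93, 94}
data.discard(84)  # {1, 8, 9, 52, 90, 93, 94}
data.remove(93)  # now {1, 8, 9, 52, 90, 94}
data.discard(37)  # {1, 8, 9, 52, 90, 94}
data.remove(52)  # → {1, 8, 9, 90, 94}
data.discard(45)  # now {1, 8, 9, 90, 94}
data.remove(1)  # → {8, 9, 90, 94}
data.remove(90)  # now {8, 9, 94}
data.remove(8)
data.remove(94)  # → {9}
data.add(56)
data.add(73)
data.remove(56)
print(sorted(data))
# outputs [9, 73]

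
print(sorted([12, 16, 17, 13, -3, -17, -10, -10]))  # [-17, -10, -10, -3, 12, 13, 16, 17]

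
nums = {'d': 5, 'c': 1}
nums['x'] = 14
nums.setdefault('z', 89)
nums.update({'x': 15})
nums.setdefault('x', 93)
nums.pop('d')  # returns 5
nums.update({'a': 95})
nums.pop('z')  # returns 89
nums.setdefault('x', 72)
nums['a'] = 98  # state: {'c': 1, 'x': 15, 'a': 98}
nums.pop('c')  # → 1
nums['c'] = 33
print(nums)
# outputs {'x': 15, 'a': 98, 'c': 33}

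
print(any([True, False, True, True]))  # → True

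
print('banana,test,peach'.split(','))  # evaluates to ['banana', 'test', 'peach']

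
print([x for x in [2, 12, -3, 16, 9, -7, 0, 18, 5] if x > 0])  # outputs [2, 12, 16, 9, 18, 5]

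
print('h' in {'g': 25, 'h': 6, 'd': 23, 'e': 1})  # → True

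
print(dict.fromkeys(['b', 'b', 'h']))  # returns {'b': None, 'h': None}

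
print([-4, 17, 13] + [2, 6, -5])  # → [-4, 17, 13, 2, 6, -5]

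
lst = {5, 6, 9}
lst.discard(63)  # {5, 6, 9}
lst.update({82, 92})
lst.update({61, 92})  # {5, 6, 9, 61, 82, 92}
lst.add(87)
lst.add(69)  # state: {5, 6, 9, 61, 69, 82, 87, 92}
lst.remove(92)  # {5, 6, 9, 61, 69, 82, 87}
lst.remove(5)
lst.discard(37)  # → {6, 9, 61, 69, 82, 87}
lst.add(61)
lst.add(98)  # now {6, 9, 61, 69, 82, 87, 98}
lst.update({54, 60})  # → {6, 9, 54, 60, 61, 69, 82, 87, 98}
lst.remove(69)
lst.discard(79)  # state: {6, 9, 54, 60, 61, 82, 87, 98}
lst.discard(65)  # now {6, 9, 54, 60, 61, 82, 87, 98}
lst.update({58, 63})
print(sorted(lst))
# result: [6, 9, 54, 58, 60, 61, 63, 82, 87, 98]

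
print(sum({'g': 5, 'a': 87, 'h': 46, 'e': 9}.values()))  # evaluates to 147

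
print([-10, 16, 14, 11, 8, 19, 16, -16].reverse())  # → None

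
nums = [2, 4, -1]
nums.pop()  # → -1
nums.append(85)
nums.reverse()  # [85, 4, 2]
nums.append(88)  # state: [85, 4, 2, 88]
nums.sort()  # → [2, 4, 85, 88]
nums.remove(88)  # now [2, 4, 85]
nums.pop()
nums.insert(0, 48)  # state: [48, 2, 4]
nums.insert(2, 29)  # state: [48, 2, 29, 4]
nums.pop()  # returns 4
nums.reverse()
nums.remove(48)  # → [29, 2]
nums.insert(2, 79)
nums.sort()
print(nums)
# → [2, 29, 79]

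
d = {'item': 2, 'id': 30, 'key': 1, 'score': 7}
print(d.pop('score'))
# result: 7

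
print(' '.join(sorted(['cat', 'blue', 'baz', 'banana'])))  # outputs banana baz blue cat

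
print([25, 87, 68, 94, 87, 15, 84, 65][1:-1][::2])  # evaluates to [87, 94, 15]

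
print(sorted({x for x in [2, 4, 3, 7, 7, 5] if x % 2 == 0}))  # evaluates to [2, 4]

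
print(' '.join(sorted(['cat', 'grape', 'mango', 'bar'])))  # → bar cat grape mango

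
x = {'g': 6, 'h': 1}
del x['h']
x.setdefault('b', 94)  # 94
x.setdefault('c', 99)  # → 99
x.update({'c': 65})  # {'g': 6, 'b': 94, 'c': 65}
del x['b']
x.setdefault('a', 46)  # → 46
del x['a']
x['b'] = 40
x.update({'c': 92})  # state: {'g': 6, 'c': 92, 'b': 40}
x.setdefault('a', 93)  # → 93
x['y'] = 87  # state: {'g': 6, 'c': 92, 'b': 40, 'a': 93, 'y': 87}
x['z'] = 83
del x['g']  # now {'c': 92, 'b': 40, 'a': 93, 'y': 87, 'z': 83}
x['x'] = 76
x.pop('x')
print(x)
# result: {'c': 92, 'b': 40, 'a': 93, 'y': 87, 'z': 83}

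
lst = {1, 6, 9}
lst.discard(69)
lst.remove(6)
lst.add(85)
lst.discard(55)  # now {1, 9, 85}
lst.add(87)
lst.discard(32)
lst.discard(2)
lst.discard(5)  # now {1, 9, 85, 87}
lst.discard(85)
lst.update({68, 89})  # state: {1, 9, 68, 87, 89}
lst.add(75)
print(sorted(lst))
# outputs [1, 9, 68, 75, 87, 89]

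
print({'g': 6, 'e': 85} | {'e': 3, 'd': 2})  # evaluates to {'g': 6, 'e': 3, 'd': 2}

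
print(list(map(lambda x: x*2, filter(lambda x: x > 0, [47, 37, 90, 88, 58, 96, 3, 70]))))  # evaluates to [94, 74, 180, 176, 116, 192, 6, 140]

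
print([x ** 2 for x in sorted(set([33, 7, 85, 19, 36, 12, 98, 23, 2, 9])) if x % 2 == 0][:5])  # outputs [4, 144, 1296, 9604]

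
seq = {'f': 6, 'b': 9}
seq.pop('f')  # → 6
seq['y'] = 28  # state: {'b': 9, 'y': 28}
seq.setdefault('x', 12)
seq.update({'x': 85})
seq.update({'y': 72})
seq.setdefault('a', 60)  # 60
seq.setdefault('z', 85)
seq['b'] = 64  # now {'b': 64, 'y': 72, 'x': 85, 'a': 60, 'z': 85}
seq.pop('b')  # 64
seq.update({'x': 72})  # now {'y': 72, 'x': 72, 'a': 60, 'z': 85}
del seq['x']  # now {'y': 72, 'a': 60, 'z': 85}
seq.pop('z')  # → 85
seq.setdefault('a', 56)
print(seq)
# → {'y': 72, 'a': 60}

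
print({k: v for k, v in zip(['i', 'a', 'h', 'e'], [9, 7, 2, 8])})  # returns {'i': 9, 'a': 7, 'h': 2, 'e': 8}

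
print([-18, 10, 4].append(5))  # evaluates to None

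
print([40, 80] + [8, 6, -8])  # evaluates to [40, 80, 8, 6, -8]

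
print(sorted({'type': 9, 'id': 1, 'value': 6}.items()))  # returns [('id', 1), ('type', 9), ('value', 6)]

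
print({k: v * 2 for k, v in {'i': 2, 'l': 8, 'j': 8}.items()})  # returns {'i': 4, 'l': 16, 'j': 16}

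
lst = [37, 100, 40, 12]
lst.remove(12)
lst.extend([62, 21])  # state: [37, 100, 40, 62, 21]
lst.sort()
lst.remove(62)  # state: [21, 37, 40, 100]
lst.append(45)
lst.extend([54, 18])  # [21, 37, 40, 100, 45, 54, 18]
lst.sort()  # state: [18, 21, 37, 40, 45, 54, 100]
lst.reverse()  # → [100, 54, 45, 40, 37, 21, 18]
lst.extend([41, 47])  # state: [100, 54, 45, 40, 37, 21, 18, 41, 47]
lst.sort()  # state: [18, 21, 37, 40, 41, 45, 47, 54, 100]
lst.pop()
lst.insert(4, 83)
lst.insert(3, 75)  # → [18, 21, 37, 75, 40, 83, 41, 45, 47, 54]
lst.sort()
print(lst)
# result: [18, 21, 37, 40, 41, 45, 47, 54, 75, 83]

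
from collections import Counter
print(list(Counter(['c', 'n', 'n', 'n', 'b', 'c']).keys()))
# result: ['c', 'n', 'b']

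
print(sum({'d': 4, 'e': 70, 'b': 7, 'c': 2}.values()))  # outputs 83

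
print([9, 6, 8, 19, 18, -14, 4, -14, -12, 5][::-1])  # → [5, -12, -14, 4, -14, 18, 19, 8, 6, 9]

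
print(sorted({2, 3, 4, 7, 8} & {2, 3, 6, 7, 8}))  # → [2, 3, 7, 8]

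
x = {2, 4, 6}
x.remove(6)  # {2, 4}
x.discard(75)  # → {2, 4}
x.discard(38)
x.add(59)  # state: {2, 4, 59}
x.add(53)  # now {2, 4, 53, 59}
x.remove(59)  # {2, 4, 53}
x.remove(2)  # {4, 53}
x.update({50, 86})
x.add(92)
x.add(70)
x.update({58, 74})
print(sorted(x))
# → [4, 50, 53, 58, 70, 74, 86, 92]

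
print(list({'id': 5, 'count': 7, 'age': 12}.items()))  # [('id', 5), ('count', 7), ('age', 12)]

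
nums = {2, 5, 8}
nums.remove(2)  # {5, 8}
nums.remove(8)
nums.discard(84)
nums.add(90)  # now {5, 90}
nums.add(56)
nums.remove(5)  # {56, 90}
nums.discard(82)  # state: {56, 90}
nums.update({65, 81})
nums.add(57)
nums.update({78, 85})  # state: {56, 57, 65, 78, 81, 85, 90}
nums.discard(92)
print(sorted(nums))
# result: [56, 57, 65, 78, 81, 85, 90]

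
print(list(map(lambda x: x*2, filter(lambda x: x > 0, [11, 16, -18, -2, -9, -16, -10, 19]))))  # [22, 32, 38]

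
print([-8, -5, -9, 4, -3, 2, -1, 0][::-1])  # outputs [0, -1, 2, -3, 4, -9, -5, -8]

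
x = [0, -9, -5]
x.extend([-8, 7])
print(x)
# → [0, -9, -5, -8, 7]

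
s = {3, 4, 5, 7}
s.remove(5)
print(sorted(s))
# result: [3, 4, 7]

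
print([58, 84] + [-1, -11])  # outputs [58, 84, -1, -11]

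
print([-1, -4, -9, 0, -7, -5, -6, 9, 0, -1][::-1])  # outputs [-1, 0, 9, -6, -5, -7, 0, -9, -4, -1]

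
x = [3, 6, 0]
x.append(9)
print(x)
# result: [3, 6, 0, 9]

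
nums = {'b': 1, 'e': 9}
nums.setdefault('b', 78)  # 1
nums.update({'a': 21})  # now {'b': 1, 'e': 9, 'a': 21}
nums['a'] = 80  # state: {'b': 1, 'e': 9, 'a': 80}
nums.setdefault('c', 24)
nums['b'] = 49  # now {'b': 49, 'e': 9, 'a': 80, 'c': 24}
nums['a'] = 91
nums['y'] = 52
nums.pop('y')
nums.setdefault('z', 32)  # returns 32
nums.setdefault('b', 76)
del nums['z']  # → {'b': 49, 'e': 9, 'a': 91, 'c': 24}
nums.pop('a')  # 91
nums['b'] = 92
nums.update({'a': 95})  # {'b': 92, 'e': 9, 'c': 24, 'a': 95}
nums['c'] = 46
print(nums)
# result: {'b': 92, 'e': 9, 'c': 46, 'a': 95}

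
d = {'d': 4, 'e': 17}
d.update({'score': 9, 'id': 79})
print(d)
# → {'d': 4, 'e': 17, 'score': 9, 'id': 79}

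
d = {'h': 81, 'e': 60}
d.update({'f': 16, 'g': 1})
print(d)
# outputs {'h': 81, 'e': 60, 'f': 16, 'g': 1}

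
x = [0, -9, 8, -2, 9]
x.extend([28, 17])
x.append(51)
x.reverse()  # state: [51, 17, 28, 9, -2, 8, -9, 0]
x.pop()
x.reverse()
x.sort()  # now [-9, -2, 8, 9, 17, 28, 51]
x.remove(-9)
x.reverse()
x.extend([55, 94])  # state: [51, 28, 17, 9, 8, -2, 55, 94]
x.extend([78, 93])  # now [51, 28, 17, 9, 8, -2, 55, 94, 78, 93]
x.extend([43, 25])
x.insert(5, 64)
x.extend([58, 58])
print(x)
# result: [51, 28, 17, 9, 8, 64, -2, 55, 94, 78, 93, 43, 25, 58, 58]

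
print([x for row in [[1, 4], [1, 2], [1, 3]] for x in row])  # [1, 4, 1, 2, 1, 3]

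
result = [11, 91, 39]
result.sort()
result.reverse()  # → [91, 39, 11]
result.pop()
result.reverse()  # [39, 91]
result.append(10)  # [39, 91, 10]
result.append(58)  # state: [39, 91, 10, 58]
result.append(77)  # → [39, 91, 10, 58, 77]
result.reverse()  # [77, 58, 10, 91, 39]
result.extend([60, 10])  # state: [77, 58, 10, 91, 39, 60, 10]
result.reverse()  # [10, 60, 39, 91, 10, 58, 77]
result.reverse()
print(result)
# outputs [77, 58, 10, 91, 39, 60, 10]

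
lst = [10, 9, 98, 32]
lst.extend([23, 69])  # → [10, 9, 98, 32, 23, 69]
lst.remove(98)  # [10, 9, 32, 23, 69]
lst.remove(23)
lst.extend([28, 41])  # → [10, 9, 32, 69, 28, 41]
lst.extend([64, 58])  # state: [10, 9, 32, 69, 28, 41, 64, 58]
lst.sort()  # [9, 10, 28, 32, 41, 58, 64, 69]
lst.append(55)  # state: [9, 10, 28, 32, 41, 58, 64, 69, 55]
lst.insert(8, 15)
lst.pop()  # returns 55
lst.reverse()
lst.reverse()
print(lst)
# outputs [9, 10, 28, 32, 41, 58, 64, 69, 15]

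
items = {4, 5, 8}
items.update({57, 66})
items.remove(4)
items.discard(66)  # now {5, 8, 57}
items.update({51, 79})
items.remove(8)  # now {5, 51, 57, 79}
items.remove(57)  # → {5, 51, 79}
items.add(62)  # {5, 51, 62, 79}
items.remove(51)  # {5, 62, 79}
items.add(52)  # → {5, 52, 62, 79}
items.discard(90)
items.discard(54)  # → {5, 52, 62, 79}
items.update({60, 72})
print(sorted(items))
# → [5, 52, 60, 62, 72, 79]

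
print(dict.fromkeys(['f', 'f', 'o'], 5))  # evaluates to {'f': 5, 'o': 5}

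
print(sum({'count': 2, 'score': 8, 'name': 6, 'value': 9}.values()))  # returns 25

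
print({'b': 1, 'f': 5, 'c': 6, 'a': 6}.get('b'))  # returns 1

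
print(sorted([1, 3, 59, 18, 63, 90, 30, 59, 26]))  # [1, 3, 18, 26, 30, 59, 59, 63, 90]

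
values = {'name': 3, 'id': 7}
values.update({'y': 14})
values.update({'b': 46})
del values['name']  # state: {'id': 7, 'y': 14, 'b': 46}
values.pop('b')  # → 46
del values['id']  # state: {'y': 14}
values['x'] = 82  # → {'y': 14, 'x': 82}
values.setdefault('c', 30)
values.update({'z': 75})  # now {'y': 14, 'x': 82, 'c': 30, 'z': 75}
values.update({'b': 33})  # {'y': 14, 'x': 82, 'c': 30, 'z': 75, 'b': 33}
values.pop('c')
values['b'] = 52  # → {'y': 14, 'x': 82, 'z': 75, 'b': 52}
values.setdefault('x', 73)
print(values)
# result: {'y': 14, 'x': 82, 'z': 75, 'b': 52}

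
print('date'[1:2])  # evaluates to a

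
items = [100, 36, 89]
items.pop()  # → 89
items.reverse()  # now [36, 100]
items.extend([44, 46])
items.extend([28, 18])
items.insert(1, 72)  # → [36, 72, 100, 44, 46, 28, 18]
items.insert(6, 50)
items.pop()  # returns 18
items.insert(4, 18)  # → [36, 72, 100, 44, 18, 46, 28, 50]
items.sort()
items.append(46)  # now [18, 28, 36, 44, 46, 50, 72, 100, 46]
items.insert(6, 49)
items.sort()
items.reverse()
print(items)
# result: [100, 72, 50, 49, 46, 46, 44, 36, 28, 18]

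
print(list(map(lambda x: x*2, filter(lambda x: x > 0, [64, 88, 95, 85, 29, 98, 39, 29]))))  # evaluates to [128, 176, 190, 170, 58, 196, 78, 58]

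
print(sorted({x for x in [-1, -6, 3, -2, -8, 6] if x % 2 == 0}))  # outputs [-8, -6, -2, 6]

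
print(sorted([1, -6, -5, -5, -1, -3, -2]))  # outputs [-6, -5, -5, -3, -2, -1, 1]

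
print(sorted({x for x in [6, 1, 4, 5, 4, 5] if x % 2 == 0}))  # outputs [4, 6]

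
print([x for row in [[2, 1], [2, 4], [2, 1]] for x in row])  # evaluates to [2, 1, 2, 4, 2, 1]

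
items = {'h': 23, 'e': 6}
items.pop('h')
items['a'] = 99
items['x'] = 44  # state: {'e': 6, 'a': 99, 'x': 44}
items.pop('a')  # 99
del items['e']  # {'x': 44}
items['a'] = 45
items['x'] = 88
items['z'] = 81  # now {'x': 88, 'a': 45, 'z': 81}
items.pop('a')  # 45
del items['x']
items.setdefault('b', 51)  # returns 51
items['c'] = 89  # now {'z': 81, 'b': 51, 'c': 89}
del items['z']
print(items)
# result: {'b': 51, 'c': 89}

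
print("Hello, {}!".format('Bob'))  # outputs Hello, Bob!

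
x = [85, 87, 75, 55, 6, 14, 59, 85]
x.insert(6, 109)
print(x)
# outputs [85, 87, 75, 55, 6, 14, 109, 59, 85]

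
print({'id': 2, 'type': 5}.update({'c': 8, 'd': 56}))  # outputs None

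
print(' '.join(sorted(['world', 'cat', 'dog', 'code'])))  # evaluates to cat code dog world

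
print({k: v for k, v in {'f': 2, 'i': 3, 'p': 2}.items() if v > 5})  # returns {}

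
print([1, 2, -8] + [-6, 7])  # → [1, 2, -8, -6, 7]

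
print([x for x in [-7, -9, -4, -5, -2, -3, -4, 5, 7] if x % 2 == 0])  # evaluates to [-4, -2, -4]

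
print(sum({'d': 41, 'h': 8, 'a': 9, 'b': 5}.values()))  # 63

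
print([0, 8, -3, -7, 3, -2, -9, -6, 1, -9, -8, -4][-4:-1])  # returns [1, -9, -8]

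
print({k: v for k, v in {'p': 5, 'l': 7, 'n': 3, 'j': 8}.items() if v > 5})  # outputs {'l': 7, 'j': 8}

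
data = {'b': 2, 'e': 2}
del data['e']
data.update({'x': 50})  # {'b': 2, 'x': 50}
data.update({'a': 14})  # {'b': 2, 'x': 50, 'a': 14}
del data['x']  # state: {'b': 2, 'a': 14}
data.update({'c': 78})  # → {'b': 2, 'a': 14, 'c': 78}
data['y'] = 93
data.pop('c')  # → 78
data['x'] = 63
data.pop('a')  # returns 14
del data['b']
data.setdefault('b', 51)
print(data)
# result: {'y': 93, 'x': 63, 'b': 51}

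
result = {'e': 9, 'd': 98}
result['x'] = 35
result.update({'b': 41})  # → {'e': 9, 'd': 98, 'x': 35, 'b': 41}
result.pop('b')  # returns 41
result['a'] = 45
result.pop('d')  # 98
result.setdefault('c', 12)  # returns 12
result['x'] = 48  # {'e': 9, 'x': 48, 'a': 45, 'c': 12}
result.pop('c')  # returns 12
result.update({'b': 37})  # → {'e': 9, 'x': 48, 'a': 45, 'b': 37}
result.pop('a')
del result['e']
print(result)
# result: {'x': 48, 'b': 37}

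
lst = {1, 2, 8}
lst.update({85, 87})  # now {1, 2, 8, 85, 87}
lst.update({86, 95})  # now {1, 2, 8, 85, 86, 87, 95}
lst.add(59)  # {1, 2, 8, 59, 85, 86, 87, 95}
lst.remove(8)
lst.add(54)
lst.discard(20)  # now {1, 2, 54, 59, 85, 86, 87, 95}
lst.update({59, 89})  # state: {1, 2, 54, 59, 85, 86, 87, 89, 95}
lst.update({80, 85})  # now {1, 2, 54, 59, 80, 85, 86, 87, 89, 95}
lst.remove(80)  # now {1, 2, 54, 59, 85, 86, 87, 89, 95}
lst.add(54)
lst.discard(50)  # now {1, 2, 54, 59, 85, 86, 87, 89, 95}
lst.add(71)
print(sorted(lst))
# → [1, 2, 54, 59, 71, 85, 86, 87, 89, 95]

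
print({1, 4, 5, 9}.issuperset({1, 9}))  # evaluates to True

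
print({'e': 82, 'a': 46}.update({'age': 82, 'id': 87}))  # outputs None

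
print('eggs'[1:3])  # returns gg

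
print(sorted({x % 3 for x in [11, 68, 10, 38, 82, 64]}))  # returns [1, 2]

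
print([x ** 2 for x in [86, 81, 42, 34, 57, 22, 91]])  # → [7396, 6561, 1764, 1156, 3249, 484, 8281]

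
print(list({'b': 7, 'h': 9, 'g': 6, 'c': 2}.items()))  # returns [('b', 7), ('h', 9), ('g', 6), ('c', 2)]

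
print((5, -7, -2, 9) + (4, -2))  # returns (5, -7, -2, 9, 4, -2)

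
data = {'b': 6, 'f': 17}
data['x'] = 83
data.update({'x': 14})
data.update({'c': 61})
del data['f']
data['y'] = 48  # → {'b': 6, 'x': 14, 'c': 61, 'y': 48}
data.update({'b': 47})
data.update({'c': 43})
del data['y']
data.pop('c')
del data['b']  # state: {'x': 14}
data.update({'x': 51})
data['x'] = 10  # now {'x': 10}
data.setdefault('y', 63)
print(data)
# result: {'x': 10, 'y': 63}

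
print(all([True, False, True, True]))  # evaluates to False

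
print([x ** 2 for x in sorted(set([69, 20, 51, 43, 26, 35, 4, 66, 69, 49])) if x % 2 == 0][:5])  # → [16, 400, 676, 4356]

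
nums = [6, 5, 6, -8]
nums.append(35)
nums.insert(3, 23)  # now [6, 5, 6, 23, -8, 35]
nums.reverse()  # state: [35, -8, 23, 6, 5, 6]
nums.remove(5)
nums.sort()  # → [-8, 6, 6, 23, 35]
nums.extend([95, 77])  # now [-8, 6, 6, 23, 35, 95, 77]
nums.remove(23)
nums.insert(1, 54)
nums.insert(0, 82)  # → [82, -8, 54, 6, 6, 35, 95, 77]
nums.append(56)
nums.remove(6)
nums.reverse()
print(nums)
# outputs [56, 77, 95, 35, 6, 54, -8, 82]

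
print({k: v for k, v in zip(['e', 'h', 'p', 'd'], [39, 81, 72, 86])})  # {'e': 39, 'h': 81, 'p': 72, 'd': 86}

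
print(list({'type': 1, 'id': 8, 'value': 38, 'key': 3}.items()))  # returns [('type', 1), ('id', 8), ('value', 38), ('key', 3)]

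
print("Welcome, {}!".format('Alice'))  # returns Welcome, Alice!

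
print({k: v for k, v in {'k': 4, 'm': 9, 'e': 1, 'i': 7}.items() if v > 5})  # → {'m': 9, 'i': 7}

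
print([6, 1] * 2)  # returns [6, 1, 6, 1]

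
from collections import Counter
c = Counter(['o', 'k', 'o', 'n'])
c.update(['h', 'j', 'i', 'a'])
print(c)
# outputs Counter({'o': 2, 'k': 1, 'n': 1, 'h': 1, 'j': 1, 'i': 1, 'a': 1})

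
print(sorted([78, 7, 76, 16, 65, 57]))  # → [7, 16, 57, 65, 76, 78]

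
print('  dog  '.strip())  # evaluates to dog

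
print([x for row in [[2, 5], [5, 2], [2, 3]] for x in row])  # [2, 5, 5, 2, 2, 3]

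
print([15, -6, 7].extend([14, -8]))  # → None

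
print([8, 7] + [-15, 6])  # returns [8, 7, -15, 6]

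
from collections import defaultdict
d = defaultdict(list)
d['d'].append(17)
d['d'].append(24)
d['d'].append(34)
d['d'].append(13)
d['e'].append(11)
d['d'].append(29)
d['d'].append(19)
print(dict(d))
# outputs {'d': [17, 24, 34, 13, 29, 19], 'e': [11]}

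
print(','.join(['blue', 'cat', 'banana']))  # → blue,cat,banana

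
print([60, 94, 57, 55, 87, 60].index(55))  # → 3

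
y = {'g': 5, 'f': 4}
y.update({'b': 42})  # {'g': 5, 'f': 4, 'b': 42}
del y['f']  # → {'g': 5, 'b': 42}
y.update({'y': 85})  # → {'g': 5, 'b': 42, 'y': 85}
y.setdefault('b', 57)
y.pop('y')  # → 85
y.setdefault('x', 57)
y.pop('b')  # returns 42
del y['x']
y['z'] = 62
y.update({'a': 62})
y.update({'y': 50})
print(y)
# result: {'g': 5, 'z': 62, 'a': 62, 'y': 50}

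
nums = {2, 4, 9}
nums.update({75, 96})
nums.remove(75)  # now {2, 4, 9, 96}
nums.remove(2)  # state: {4, 9, 96}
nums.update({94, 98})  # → {4, 9, 94, 96, 98}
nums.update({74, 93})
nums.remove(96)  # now {4, 9, 74, 93, 94, 98}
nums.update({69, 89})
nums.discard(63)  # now {4, 9, 69, 74, 89, 93, 94, 98}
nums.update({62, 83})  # {4, 9, 62, 69, 74, 83, 89, 93, 94, 98}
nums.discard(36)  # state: {4, 9, 62, 69, 74, 83, 89, 93, 94, 98}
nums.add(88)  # {4, 9, 62, 69, 74, 83, 88, 89, 93, 94, 98}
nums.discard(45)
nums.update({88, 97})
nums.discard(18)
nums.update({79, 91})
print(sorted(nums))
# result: [4, 9, 62, 69, 74, 79, 83, 88, 89, 91, 93, 94, 97, 98]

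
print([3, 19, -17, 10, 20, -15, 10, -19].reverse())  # None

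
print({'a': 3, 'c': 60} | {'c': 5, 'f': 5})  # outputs {'a': 3, 'c': 5, 'f': 5}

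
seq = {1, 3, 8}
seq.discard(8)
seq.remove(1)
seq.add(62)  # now {3, 62}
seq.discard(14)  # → {3, 62}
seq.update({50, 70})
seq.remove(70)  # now {3, 50, 62}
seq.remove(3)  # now {50, 62}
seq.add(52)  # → {50, 52, 62}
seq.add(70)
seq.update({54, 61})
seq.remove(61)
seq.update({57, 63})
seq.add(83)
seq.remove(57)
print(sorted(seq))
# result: [50, 52, 54, 62, 63, 70, 83]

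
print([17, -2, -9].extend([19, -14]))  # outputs None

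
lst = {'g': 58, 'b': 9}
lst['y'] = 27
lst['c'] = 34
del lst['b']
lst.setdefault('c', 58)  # 34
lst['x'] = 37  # {'g': 58, 'y': 27, 'c': 34, 'x': 37}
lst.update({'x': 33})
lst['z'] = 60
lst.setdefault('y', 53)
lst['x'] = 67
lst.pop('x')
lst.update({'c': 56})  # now {'g': 58, 'y': 27, 'c': 56, 'z': 60}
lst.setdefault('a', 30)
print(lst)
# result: {'g': 58, 'y': 27, 'c': 56, 'z': 60, 'a': 30}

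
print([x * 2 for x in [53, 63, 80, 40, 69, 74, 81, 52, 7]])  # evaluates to [106, 126, 160, 80, 138, 148, 162, 104, 14]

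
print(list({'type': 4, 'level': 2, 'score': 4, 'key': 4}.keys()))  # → ['type', 'level', 'score', 'key']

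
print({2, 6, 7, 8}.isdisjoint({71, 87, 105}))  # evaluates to True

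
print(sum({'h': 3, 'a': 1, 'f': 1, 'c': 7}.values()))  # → 12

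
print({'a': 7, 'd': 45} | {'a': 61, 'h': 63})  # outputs {'a': 61, 'd': 45, 'h': 63}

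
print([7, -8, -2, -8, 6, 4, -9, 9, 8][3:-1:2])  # [-8, 4, 9]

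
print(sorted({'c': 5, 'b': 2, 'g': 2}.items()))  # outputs [('b', 2), ('c', 5), ('g', 2)]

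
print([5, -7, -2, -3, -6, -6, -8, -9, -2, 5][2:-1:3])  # [-2, -6, -2]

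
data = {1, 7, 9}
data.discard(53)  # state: {1, 7, 9}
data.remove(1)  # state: {7, 9}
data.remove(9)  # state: {7}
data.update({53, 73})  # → {7, 53, 73}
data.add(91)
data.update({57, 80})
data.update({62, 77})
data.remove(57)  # {7, 53, 62, 73, 77, 80, 91}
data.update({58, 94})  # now {7, 53, 58, 62, 73, 77, 80, 91, 94}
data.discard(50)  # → {7, 53, 58, 62, 73, 77, 80, 91, 94}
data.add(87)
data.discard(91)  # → {7, 53, 58, 62, 73, 77, 80, 87, 94}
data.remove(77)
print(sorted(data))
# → [7, 53, 58, 62, 73, 80, 87, 94]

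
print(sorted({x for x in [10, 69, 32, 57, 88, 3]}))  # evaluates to [3, 10, 32, 57, 69, 88]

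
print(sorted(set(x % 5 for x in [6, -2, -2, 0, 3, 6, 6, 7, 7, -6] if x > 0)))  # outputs [1, 2, 3]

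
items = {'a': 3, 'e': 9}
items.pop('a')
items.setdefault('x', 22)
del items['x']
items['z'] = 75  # {'e': 9, 'z': 75}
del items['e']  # {'z': 75}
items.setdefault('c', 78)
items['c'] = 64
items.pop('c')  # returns 64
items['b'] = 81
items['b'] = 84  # {'z': 75, 'b': 84}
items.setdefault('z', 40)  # 75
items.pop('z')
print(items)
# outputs {'b': 84}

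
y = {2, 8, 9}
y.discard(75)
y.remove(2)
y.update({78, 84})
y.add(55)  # {8, 9, 55, 78, 84}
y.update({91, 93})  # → {8, 9, 55, 78, 84, 91, 93}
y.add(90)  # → {8, 9, 55, 78, 84, 90, 91, 93}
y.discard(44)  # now {8, 9, 55, 78, 84, 90, 91, 93}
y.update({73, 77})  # {8, 9, 55, 73, 77, 78, 84, 90, 91, 93}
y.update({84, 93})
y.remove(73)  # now {8, 9, 55, 77, 78, 84, 90, 91, 93}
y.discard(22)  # {8, 9, 55, 77, 78, 84, 90, 91, 93}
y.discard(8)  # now {9, 55, 77, 78, 84, 90, 91, 93}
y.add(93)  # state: {9, 55, 77, 78, 84, 90, 91, 93}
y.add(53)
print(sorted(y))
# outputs [9, 53, 55, 77, 78, 84, 90, 91, 93]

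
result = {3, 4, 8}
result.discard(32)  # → {3, 4, 8}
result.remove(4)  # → {3, 8}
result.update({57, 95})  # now {3, 8, 57, 95}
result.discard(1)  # {3, 8, 57, 95}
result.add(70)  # {3, 8, 57, 70, 95}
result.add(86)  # {3, 8, 57, 70, 86, 95}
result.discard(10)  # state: {3, 8, 57, 70, 86, 95}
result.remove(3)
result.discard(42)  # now {8, 57, 70, 86, 95}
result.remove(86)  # {8, 57, 70, 95}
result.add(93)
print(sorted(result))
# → [8, 57, 70, 93, 95]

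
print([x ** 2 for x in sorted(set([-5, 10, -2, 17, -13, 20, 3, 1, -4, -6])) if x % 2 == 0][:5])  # [36, 16, 4, 100, 400]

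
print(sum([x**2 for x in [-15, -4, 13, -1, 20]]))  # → 811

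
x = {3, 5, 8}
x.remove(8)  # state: {3, 5}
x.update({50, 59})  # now {3, 5, 50, 59}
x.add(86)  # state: {3, 5, 50, 59, 86}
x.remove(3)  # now {5, 50, 59, 86}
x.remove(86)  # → {5, 50, 59}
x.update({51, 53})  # {5, 50, 51, 53, 59}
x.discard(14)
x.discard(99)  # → {5, 50, 51, 53, 59}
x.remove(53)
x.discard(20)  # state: {5, 50, 51, 59}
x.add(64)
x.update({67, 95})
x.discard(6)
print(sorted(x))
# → [5, 50, 51, 59, 64, 67, 95]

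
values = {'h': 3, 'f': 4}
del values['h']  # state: {'f': 4}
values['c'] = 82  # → {'f': 4, 'c': 82}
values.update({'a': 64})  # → {'f': 4, 'c': 82, 'a': 64}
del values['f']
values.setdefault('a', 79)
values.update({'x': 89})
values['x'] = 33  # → {'c': 82, 'a': 64, 'x': 33}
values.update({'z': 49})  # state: {'c': 82, 'a': 64, 'x': 33, 'z': 49}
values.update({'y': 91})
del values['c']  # {'a': 64, 'x': 33, 'z': 49, 'y': 91}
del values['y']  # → {'a': 64, 'x': 33, 'z': 49}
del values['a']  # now {'x': 33, 'z': 49}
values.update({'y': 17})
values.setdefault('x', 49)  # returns 33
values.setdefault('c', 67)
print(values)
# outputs {'x': 33, 'z': 49, 'y': 17, 'c': 67}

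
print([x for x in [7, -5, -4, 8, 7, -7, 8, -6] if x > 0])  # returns [7, 8, 7, 8]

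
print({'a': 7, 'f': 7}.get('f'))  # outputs 7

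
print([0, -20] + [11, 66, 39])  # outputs [0, -20, 11, 66, 39]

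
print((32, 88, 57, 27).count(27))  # 1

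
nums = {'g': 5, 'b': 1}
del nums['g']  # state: {'b': 1}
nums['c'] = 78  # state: {'b': 1, 'c': 78}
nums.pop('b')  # 1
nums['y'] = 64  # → {'c': 78, 'y': 64}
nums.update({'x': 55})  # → {'c': 78, 'y': 64, 'x': 55}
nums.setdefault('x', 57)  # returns 55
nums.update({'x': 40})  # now {'c': 78, 'y': 64, 'x': 40}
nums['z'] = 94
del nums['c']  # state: {'y': 64, 'x': 40, 'z': 94}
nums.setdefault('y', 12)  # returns 64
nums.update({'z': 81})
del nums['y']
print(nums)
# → {'x': 40, 'z': 81}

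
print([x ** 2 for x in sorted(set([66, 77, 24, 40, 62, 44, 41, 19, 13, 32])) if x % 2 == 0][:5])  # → [576, 1024, 1600, 1936, 3844]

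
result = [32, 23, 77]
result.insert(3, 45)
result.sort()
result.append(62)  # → [23, 32, 45, 77, 62]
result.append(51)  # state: [23, 32, 45, 77, 62, 51]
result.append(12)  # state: [23, 32, 45, 77, 62, 51, 12]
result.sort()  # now [12, 23, 32, 45, 51, 62, 77]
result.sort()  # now [12, 23, 32, 45, 51, 62, 77]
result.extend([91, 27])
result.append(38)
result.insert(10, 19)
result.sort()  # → [12, 19, 23, 27, 32, 38, 45, 51, 62, 77, 91]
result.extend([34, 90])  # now [12, 19, 23, 27, 32, 38, 45, 51, 62, 77, 91, 34, 90]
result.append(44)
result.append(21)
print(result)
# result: [12, 19, 23, 27, 32, 38, 45, 51, 62, 77, 91, 34, 90, 44, 21]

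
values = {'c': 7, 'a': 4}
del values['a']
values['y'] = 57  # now {'c': 7, 'y': 57}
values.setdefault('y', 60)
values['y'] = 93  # {'c': 7, 'y': 93}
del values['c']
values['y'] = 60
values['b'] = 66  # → {'y': 60, 'b': 66}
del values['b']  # {'y': 60}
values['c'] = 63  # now {'y': 60, 'c': 63}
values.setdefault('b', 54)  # 54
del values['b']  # {'y': 60, 'c': 63}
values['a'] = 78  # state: {'y': 60, 'c': 63, 'a': 78}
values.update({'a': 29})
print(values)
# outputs {'y': 60, 'c': 63, 'a': 29}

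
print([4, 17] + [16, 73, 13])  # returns [4, 17, 16, 73, 13]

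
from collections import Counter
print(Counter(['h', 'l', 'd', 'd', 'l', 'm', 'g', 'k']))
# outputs Counter({'l': 2, 'd': 2, 'h': 1, 'm': 1, 'g': 1, 'k': 1})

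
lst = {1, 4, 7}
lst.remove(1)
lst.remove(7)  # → {4}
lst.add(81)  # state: {4, 81}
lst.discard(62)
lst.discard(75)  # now {4, 81}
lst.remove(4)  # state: {81}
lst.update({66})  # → {66, 81}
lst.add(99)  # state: {66, 81, 99}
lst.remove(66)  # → {81, 99}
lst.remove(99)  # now {81}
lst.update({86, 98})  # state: {81, 86, 98}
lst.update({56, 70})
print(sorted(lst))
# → [56, 70, 81, 86, 98]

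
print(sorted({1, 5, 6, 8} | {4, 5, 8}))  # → [1, 4, 5, 6, 8]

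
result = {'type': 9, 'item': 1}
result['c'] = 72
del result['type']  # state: {'item': 1, 'c': 72}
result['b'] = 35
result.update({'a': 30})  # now {'item': 1, 'c': 72, 'b': 35, 'a': 30}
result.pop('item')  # 1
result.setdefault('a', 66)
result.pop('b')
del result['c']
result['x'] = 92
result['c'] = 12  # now {'a': 30, 'x': 92, 'c': 12}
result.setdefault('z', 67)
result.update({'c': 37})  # {'a': 30, 'x': 92, 'c': 37, 'z': 67}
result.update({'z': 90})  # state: {'a': 30, 'x': 92, 'c': 37, 'z': 90}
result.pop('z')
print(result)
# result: {'a': 30, 'x': 92, 'c': 37}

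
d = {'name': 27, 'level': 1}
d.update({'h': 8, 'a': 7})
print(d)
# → {'name': 27, 'level': 1, 'h': 8, 'a': 7}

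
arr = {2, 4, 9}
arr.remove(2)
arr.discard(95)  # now {4, 9}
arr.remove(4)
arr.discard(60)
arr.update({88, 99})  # {9, 88, 99}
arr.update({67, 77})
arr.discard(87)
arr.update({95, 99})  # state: {9, 67, 77, 88, 95, 99}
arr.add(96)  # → {9, 67, 77, 88, 95, 96, 99}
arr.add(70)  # {9, 67, 70, 77, 88, 95, 96, 99}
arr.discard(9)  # {67, 70, 77, 88, 95, 96, 99}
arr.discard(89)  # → {67, 70, 77, 88, 95, 96, 99}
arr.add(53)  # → {53, 67, 70, 77, 88, 95, 96, 99}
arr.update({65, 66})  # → {53, 65, 66, 67, 70, 77, 88, 95, 96, 99}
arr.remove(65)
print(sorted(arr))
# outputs [53, 66, 67, 70, 77, 88, 95, 96, 99]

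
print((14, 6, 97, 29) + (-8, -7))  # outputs (14, 6, 97, 29, -8, -7)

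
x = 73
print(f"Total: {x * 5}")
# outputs Total: 365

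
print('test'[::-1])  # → tset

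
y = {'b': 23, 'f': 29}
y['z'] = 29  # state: {'b': 23, 'f': 29, 'z': 29}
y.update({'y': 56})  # {'b': 23, 'f': 29, 'z': 29, 'y': 56}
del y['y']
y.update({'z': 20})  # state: {'b': 23, 'f': 29, 'z': 20}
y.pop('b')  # 23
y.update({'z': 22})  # {'f': 29, 'z': 22}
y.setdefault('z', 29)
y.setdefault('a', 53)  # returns 53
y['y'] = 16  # {'f': 29, 'z': 22, 'a': 53, 'y': 16}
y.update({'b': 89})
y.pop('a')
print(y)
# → {'f': 29, 'z': 22, 'y': 16, 'b': 89}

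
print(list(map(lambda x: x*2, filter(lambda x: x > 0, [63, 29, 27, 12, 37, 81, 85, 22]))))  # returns [126, 58, 54, 24, 74, 162, 170, 44]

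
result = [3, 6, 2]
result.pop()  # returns 2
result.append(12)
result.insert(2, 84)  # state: [3, 6, 84, 12]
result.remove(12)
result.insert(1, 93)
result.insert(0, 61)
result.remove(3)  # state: [61, 93, 6, 84]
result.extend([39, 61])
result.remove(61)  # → [93, 6, 84, 39, 61]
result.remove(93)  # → [6, 84, 39, 61]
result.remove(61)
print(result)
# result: [6, 84, 39]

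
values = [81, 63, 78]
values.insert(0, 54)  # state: [54, 81, 63, 78]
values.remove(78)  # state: [54, 81, 63]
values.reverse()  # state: [63, 81, 54]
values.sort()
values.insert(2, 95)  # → [54, 63, 95, 81]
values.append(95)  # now [54, 63, 95, 81, 95]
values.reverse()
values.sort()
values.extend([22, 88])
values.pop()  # 88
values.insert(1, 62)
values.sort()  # [22, 54, 62, 63, 81, 95, 95]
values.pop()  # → 95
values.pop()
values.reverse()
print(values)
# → [81, 63, 62, 54, 22]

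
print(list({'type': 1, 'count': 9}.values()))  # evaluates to [1, 9]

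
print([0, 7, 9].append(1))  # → None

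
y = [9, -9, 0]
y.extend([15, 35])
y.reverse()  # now [35, 15, 0, -9, 9]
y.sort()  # [-9, 0, 9, 15, 35]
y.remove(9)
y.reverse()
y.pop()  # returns -9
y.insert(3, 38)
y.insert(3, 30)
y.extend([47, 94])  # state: [35, 15, 0, 30, 38, 47, 94]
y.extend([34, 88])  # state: [35, 15, 0, 30, 38, 47, 94, 34, 88]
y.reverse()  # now [88, 34, 94, 47, 38, 30, 0, 15, 35]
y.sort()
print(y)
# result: [0, 15, 30, 34, 35, 38, 47, 88, 94]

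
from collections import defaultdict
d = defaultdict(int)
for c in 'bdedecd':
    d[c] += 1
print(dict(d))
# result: {'b': 1, 'd': 3, 'e': 2, 'c': 1}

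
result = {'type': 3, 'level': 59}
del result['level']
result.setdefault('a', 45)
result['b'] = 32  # {'type': 3, 'a': 45, 'b': 32}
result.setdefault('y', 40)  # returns 40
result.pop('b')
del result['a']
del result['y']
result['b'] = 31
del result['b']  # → {'type': 3}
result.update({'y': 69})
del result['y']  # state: {'type': 3}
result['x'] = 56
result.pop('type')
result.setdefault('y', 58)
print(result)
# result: {'x': 56, 'y': 58}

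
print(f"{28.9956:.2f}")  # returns 29.00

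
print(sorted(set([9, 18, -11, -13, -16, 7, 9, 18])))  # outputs [-16, -13, -11, 7, 9, 18]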